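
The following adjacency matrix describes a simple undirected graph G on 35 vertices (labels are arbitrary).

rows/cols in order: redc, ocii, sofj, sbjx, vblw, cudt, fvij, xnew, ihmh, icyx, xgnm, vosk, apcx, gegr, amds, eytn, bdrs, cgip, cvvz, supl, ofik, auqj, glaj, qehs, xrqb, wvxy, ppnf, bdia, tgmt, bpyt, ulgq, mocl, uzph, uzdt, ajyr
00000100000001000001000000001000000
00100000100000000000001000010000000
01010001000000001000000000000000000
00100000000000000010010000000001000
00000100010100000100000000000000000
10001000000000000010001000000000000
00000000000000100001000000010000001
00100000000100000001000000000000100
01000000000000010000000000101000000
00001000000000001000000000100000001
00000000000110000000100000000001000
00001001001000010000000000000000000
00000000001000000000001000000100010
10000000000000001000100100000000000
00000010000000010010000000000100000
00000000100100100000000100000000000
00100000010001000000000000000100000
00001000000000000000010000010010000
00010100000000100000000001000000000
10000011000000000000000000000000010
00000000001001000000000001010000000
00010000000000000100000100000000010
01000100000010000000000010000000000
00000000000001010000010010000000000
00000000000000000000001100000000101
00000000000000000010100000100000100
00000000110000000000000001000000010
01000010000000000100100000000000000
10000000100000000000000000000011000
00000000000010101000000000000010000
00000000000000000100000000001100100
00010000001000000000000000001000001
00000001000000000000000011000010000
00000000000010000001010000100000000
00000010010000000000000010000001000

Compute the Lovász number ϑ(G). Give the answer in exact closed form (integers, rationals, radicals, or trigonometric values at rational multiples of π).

N(ulgq) = {cgip, tgmt, bpyt, uzph}, |N(ulgq)| = 4.
N(fvij) = {amds, supl, bdia, ajyr}, |N(fvij)| = 4.
Vertex ajyr has 4 neighbors: fvij, icyx, xrqb, mocl.
deg(qehs) = 4; N(qehs) = {gegr, eytn, auqj, xrqb}.
Every vertex has degree 4 (N=35); Kneser-type, 3-subsets of [7].
spec(A) ≈ [4.0, 2.0, -1.0, -3.0] (distinct, 6 d.p.).
With N=35: ϑ(G) = 35·(-1*(-3))/(4−(-3)) = 15.
≈ 15.000000000 (to 9 d.p.).

15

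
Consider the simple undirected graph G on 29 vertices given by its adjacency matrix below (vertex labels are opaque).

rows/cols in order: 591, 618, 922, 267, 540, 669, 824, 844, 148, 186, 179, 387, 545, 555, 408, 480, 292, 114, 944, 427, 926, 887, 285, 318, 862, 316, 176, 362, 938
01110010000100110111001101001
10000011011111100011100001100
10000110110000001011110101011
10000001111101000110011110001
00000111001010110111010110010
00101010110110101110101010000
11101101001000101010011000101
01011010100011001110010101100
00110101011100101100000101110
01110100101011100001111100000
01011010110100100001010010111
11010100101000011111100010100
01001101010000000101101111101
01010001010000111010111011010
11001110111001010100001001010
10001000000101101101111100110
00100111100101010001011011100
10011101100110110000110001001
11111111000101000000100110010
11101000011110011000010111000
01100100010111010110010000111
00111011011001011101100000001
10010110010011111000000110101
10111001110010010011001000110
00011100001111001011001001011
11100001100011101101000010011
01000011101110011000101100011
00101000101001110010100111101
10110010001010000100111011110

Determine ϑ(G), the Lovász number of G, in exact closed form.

sqrt(29)

Vertex 944 has 14 neighbors: 591, 618, 922, 267, 540, 669, 824, 844, 387, 555, 926, 318, 862, 362.
deg(926) = 14; N(926) = {618, 922, 669, 186, 387, 545, 555, 480, 114, 944, 887, 176, 362, 938}.
Vertex 427 has 14 neighbors: 591, 618, 922, 540, 186, 179, 387, 545, 480, 292, 887, 318, 862, 316.
Vertex 176 has 14 neighbors: 618, 824, 844, 148, 179, 387, 545, 480, 292, 926, 285, 318, 362, 938.
deg(v) = 14 for all v (|V|=29); strongly regular (29,14,6,7).
spec(A) ≈ [14.0, 2.19258, -3.19258] (distinct, 5 d.p.).
−29·(-sqrt(29)/2 - 1/2) / ((14)−(-sqrt(29)/2 - 1/2)) = sqrt(29) = ϑ(G).
ϑ(G) ≈ 5.3852.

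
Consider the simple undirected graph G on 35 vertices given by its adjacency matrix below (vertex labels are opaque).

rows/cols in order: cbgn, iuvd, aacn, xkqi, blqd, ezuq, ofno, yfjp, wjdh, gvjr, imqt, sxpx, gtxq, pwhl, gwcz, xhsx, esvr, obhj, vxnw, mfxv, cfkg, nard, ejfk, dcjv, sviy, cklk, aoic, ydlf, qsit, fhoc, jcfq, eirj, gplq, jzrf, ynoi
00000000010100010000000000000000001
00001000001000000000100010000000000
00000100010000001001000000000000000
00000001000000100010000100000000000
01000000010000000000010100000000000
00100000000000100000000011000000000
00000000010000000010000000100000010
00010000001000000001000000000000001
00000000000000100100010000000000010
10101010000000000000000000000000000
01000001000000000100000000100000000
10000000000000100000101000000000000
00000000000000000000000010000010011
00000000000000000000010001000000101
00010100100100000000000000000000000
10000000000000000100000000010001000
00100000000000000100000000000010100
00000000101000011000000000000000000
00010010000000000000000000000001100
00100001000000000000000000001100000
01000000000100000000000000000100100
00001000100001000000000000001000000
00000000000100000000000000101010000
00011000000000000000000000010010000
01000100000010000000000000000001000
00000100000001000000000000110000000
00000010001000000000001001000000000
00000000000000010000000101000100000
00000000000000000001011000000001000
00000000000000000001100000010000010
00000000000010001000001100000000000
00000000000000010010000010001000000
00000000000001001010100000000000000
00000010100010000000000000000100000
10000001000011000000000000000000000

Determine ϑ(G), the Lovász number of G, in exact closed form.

15

N(yfjp) = {xkqi, imqt, mfxv, ynoi}, |N(yfjp)| = 4.
deg(gwcz) = 4; N(gwcz) = {xkqi, ezuq, wjdh, sxpx}.
deg(mfxv) = 4; N(mfxv) = {aacn, yfjp, qsit, fhoc}.
N(imqt) = {iuvd, yfjp, obhj, aoic}, |N(imqt)| = 4.
Every vertex has degree 4 (N=35); Kneser K(7,3) on C(7,3)=35 vertices.
spec(A) ≈ [4.0, 2.0, -1.0, -3.0] (distinct, 4 d.p.).
With N=35: ϑ(G) = 35·(-1*(-3))/(4−(-3)) = 15.
≈ 15.000000000 (to 9 d.p.).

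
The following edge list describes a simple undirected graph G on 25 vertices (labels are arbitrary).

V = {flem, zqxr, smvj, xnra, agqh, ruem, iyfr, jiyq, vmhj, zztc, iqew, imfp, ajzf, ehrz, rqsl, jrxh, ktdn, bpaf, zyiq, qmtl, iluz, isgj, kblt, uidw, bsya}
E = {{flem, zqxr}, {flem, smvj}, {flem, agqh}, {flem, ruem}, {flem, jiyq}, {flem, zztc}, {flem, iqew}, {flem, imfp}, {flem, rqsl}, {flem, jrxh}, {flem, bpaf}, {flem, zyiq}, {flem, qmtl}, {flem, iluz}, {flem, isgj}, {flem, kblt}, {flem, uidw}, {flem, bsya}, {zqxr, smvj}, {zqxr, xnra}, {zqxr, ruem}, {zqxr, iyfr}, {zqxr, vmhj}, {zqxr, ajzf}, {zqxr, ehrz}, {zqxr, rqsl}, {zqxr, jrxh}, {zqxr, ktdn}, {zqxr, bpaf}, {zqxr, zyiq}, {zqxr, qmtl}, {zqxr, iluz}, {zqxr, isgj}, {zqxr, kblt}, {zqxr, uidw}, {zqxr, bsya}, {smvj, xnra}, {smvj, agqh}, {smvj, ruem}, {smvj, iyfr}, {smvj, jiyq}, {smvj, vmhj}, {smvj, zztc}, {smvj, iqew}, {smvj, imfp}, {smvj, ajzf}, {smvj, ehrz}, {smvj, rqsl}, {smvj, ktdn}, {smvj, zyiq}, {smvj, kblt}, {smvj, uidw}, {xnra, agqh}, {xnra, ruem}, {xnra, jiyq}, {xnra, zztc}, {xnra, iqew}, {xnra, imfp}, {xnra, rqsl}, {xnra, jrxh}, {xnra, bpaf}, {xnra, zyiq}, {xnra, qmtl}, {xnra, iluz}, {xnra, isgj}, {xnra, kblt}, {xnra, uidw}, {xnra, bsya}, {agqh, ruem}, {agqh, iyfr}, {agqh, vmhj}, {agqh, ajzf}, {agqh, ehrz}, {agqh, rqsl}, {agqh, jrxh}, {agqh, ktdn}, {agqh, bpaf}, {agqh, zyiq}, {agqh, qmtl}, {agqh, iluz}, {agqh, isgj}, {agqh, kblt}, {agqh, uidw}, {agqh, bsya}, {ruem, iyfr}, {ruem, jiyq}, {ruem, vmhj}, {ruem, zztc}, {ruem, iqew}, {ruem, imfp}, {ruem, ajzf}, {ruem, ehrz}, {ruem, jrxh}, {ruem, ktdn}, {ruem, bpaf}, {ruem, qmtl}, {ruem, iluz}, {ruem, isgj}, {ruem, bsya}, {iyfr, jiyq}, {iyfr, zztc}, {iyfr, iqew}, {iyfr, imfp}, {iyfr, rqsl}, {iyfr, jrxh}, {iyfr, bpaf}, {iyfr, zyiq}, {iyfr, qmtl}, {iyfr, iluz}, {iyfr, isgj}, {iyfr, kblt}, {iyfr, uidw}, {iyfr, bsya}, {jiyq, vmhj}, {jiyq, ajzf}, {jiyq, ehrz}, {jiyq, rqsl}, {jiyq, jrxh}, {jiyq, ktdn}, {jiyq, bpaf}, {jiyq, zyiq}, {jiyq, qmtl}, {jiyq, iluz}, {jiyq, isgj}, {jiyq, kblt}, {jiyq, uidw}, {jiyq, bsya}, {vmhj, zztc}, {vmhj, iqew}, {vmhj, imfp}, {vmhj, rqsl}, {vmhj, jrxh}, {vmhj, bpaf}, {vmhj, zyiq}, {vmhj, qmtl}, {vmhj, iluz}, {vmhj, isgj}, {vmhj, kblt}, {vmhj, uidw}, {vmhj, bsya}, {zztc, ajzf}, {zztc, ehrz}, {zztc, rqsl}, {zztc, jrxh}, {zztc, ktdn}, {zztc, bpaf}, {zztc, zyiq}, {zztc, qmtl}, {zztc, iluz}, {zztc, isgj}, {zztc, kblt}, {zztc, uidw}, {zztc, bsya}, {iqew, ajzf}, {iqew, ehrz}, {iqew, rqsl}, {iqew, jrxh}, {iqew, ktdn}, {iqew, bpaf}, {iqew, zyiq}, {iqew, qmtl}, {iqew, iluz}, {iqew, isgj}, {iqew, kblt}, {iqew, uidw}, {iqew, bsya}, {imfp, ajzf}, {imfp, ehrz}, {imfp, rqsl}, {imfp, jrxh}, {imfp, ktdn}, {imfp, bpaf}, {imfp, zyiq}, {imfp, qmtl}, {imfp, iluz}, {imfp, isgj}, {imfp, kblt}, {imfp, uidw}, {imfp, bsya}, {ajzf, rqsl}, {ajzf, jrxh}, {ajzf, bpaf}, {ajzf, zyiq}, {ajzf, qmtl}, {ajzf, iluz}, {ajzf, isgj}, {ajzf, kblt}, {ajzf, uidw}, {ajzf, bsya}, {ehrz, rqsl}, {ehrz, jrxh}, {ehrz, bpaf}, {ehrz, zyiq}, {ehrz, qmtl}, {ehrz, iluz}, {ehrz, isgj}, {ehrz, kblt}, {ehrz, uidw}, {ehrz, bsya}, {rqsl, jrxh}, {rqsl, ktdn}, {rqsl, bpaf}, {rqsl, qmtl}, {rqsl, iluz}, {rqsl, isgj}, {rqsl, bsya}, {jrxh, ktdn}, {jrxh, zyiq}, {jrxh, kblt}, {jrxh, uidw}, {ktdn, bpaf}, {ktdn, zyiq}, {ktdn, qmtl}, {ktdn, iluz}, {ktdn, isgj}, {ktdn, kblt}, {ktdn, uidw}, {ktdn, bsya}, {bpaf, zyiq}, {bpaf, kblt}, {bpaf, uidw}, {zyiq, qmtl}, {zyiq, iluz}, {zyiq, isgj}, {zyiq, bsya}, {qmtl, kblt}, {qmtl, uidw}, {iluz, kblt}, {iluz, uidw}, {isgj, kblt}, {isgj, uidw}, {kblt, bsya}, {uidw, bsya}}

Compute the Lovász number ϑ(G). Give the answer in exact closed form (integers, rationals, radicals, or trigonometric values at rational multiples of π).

N(ehrz) = {zqxr, smvj, agqh, ruem, jiyq, zztc, iqew, imfp, rqsl, jrxh, bpaf, zyiq, qmtl, iluz, isgj, kblt, uidw, bsya}, |N(ehrz)| = 18.
N(ajzf) = {zqxr, smvj, agqh, ruem, jiyq, zztc, iqew, imfp, rqsl, jrxh, bpaf, zyiq, qmtl, iluz, isgj, kblt, uidw, bsya}, |N(ajzf)| = 18.
Vertex zqxr has 19 neighbors: flem, smvj, xnra, ruem, iyfr, vmhj, ajzf, ehrz, rqsl, jrxh, ktdn, bpaf, zyiq, qmtl, iluz, isgj, kblt, uidw, bsya.
Vertex jrxh has 18 neighbors: flem, zqxr, xnra, agqh, ruem, iyfr, jiyq, vmhj, zztc, iqew, imfp, ajzf, ehrz, rqsl, ktdn, zyiq, kblt, uidw.
Complete multipartite on [7, 7, 6, 5]: sandwich collapses at ϑ=7.
Numerically 7.0000.
Sandwich: α(G)=7 ≤ ϑ(G)=7 ≤ χ(Ḡ)=7 (collapsed).

7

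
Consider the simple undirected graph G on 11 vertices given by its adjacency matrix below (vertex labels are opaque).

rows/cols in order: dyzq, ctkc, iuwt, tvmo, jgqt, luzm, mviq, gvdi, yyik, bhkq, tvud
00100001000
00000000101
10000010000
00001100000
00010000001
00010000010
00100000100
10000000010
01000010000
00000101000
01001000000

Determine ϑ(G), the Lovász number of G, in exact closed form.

deg(tvmo) = 2; N(tvmo) = {jgqt, luzm}.
deg(tvud) = 2; N(tvud) = {ctkc, jgqt}.
N(luzm) = {tvmo, bhkq}, |N(luzm)| = 2.
Vertex mviq has 2 neighbors: iuwt, yyik.
11-vertex 2-regular graph: this is C_{11}, the 11-cycle.
spec(A) ≈ [2.0, 1.682507, 0.83083, -0.28463, -1.309721, -1.918986] (distinct, 6 d.p.).
−11·(-2*cos(pi/11)) / ((2)−(-2*cos(pi/11))) = 11*cos(pi/11)/(cos(pi/11) + 1) = ϑ(G).
= 5.386303… (decimal).
Check 5 ≤ 11*cos(pi/11)/(cos(pi/11) + 1) ≤ 6: both strict.

11*cos(pi/11)/(cos(pi/11) + 1)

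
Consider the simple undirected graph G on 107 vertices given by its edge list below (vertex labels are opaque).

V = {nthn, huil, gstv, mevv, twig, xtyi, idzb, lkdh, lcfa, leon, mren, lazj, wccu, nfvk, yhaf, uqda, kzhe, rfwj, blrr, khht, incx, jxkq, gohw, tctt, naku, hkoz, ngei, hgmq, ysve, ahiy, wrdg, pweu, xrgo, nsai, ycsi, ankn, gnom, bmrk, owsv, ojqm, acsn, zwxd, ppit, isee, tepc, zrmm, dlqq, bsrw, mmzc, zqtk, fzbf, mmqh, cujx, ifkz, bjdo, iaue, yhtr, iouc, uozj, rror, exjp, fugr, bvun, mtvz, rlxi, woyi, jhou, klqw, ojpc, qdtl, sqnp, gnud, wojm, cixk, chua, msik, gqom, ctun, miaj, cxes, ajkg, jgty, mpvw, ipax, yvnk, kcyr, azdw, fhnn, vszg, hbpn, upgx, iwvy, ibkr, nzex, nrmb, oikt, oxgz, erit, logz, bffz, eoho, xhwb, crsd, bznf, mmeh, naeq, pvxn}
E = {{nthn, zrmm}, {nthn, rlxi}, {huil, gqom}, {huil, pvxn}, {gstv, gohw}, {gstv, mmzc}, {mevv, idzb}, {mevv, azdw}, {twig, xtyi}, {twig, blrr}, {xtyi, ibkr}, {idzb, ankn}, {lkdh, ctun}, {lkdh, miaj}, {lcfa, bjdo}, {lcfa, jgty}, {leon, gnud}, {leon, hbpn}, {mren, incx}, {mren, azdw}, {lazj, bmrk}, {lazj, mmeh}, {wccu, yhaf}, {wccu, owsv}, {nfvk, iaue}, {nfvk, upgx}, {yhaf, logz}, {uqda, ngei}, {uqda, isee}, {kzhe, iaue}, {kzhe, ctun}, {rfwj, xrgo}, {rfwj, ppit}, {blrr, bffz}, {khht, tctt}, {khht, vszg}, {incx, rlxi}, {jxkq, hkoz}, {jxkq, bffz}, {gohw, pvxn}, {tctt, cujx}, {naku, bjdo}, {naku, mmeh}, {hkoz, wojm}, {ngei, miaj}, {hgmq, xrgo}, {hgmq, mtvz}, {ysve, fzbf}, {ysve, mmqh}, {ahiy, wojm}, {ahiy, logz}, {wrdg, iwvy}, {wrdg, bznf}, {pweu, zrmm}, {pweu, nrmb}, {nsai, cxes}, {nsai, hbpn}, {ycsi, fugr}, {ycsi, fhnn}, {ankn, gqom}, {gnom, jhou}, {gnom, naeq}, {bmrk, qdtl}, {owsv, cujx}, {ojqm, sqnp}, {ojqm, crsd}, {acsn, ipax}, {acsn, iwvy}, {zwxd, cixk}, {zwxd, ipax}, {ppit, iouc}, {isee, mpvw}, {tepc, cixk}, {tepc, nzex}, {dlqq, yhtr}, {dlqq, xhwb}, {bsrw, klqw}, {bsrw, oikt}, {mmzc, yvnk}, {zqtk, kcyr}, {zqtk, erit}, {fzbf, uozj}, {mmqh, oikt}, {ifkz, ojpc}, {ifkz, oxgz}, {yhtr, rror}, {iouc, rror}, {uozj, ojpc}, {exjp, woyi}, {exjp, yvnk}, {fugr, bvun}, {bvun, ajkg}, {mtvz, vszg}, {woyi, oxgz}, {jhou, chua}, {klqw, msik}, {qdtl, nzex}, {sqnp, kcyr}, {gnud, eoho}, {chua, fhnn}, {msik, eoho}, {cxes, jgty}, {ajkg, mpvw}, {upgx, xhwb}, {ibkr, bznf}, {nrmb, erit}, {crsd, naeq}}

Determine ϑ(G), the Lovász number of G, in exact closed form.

107*cos(pi/107)/(cos(pi/107) + 1)

N(wojm) = {hkoz, ahiy}, |N(wojm)| = 2.
Vertex miaj has 2 neighbors: lkdh, ngei.
Vertex nrmb has 2 neighbors: pweu, erit.
deg(dlqq) = 2; N(dlqq) = {yhtr, xhwb}.
Regular of degree 2 on 107 vertices: this is C_{107}, the 107-cycle.
The 54 distinct eigenvalues: [2.0, 1.997, 1.986, 1.969, 1.945, 1.914, 1.877, 1.833, 1.783, 1.727, 1.665, 1.597, 1.524, 1.445, 1.361, 1.273, 1.18, 1.084, 0.983, 0.879, 0.772, 0.663, 0.551, 0.437, 0.322, 0.205, 0.088, -0.029, -0.147, -0.263, -0.379, -0.494, -0.607, -0.718, -0.826, -0.931, -1.034, -1.132, -1.227, -1.318, -1.404, -1.485, -1.561, -1.632, -1.697, -1.756, -1.809, -1.856, -1.897, -1.931, -1.958, -1.978, -1.992, -1.999].
ϑ = −N·λ_min/(λ_max−λ_min) = −107·(-2*cos(pi/107))/(2−(-2*cos(pi/107))) = 107*cos(pi/107)/(cos(pi/107) + 1).
= 53.4885… (decimal).
Lovász sandwich 53 ≤ 107*cos(pi/107)/(cos(pi/107) + 1) ≤ 54: both strict.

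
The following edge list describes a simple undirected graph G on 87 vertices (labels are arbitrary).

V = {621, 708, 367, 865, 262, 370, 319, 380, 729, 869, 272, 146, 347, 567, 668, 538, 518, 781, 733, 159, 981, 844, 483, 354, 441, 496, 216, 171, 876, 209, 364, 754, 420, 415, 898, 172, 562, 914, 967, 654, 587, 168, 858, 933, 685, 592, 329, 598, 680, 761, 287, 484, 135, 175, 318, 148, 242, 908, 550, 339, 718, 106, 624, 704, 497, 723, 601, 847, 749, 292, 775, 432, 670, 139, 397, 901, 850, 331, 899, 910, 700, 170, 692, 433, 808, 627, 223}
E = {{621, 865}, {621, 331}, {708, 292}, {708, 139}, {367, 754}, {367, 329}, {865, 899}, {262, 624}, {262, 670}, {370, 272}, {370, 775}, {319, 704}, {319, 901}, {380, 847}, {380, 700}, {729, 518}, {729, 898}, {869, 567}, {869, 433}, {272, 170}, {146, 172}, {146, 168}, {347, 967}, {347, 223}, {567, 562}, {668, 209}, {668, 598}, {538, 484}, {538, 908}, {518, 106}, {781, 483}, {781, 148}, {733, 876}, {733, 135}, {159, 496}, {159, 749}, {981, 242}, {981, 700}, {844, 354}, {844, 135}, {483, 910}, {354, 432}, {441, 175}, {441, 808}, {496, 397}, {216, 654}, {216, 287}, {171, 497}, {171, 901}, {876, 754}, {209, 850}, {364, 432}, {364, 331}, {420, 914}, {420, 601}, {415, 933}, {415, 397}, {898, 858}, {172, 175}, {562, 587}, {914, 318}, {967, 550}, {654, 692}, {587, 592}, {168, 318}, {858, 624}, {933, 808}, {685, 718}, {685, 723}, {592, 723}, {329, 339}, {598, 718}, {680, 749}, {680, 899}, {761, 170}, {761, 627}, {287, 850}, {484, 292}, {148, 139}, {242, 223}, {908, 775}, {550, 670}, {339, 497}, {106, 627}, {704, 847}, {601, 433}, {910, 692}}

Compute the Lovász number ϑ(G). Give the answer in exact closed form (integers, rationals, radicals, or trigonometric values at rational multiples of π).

87*cos(pi/87)/(cos(pi/87) + 1)

deg(168) = 2; N(168) = {146, 318}.
deg(170) = 2; N(170) = {272, 761}.
Vertex 287 has 2 neighbors: 216, 850.
Vertex 172 has 2 neighbors: 146, 175.
2-regular, N=87; the odd cycle C_{87}.
spec(A) ≈ [2.0, 1.995, 1.979, 1.953, 1.917, 1.871, 1.815, 1.75, 1.675, 1.592, 1.501, 1.401, 1.295, 1.181, 1.062, 0.937, 0.807, 0.673, 0.535, 0.395, 0.252, 0.108, -0.036, -0.18, -0.324, -0.465, -0.604, -0.74, -0.872, -1.0, -1.122, -1.239, -1.349, -1.452, -1.547, -1.635, -1.714, -1.784, -1.844, -1.895, -1.936, -1.967, -1.988, -1.999] (distinct, 3 d.p.).
λ_max=2, λ_min=-2*cos(pi/87); ϑ = −87·λ_min/(λ_max−λ_min) = 87*cos(pi/87)/(cos(pi/87) + 1).
= 43.4858… (decimal).
α=43, χ(Ḡ)=44; ϑ=87*cos(pi/87)/(cos(pi/87) + 1) lies between (both strict).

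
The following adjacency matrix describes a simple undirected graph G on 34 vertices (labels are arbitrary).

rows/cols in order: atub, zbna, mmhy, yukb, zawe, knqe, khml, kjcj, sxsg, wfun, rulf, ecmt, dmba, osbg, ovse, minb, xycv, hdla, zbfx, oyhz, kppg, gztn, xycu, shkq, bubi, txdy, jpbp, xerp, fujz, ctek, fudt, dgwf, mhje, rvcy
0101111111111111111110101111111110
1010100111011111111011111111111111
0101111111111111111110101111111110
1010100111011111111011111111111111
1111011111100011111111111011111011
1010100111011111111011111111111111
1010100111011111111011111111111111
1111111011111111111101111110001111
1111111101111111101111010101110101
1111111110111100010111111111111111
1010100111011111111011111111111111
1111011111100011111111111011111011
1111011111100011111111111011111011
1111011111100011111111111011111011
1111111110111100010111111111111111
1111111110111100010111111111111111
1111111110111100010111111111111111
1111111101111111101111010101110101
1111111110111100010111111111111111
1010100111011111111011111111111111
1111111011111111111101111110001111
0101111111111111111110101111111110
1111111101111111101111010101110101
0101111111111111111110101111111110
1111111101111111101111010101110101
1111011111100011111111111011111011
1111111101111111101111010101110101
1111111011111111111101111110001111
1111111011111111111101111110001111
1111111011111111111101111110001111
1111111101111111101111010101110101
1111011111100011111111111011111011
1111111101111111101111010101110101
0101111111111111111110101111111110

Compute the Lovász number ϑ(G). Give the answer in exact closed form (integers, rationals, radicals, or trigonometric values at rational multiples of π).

N(dmba) = {atub, zbna, mmhy, yukb, knqe, khml, kjcj, sxsg, wfun, rulf, ovse, minb, xycv, hdla, zbfx, oyhz, kppg, gztn, xycu, shkq, bubi, jpbp, xerp, fujz, ctek, fudt, mhje, rvcy}, |N(dmba)| = 28.
deg(gztn) = 29; N(gztn) = {zbna, yukb, zawe, knqe, khml, kjcj, sxsg, wfun, rulf, ecmt, dmba, osbg, ovse, minb, xycv, hdla, zbfx, oyhz, kppg, xycu, bubi, txdy, jpbp, xerp, fujz, ctek, fudt, dgwf, mhje}.
Vertex xycu has 27 neighbors: atub, zbna, mmhy, yukb, zawe, knqe, khml, kjcj, wfun, rulf, ecmt, dmba, osbg, ovse, minb, xycv, zbfx, oyhz, kppg, gztn, shkq, txdy, xerp, fujz, ctek, dgwf, rvcy.
deg(wfun) = 29; N(wfun) = {atub, zbna, mmhy, yukb, zawe, knqe, khml, kjcj, sxsg, rulf, ecmt, dmba, osbg, hdla, oyhz, kppg, gztn, xycu, shkq, bubi, txdy, jpbp, xerp, fujz, ctek, fudt, dgwf, mhje, rvcy}.
Complete 6-partite, parts [7, 6, 6, 5, 5, 5]: perfect, ϑ = α = 7.
ϑ(G) ≈ 7.0000.
Check 7 ≤ 7 ≤ 7: collapsed.

7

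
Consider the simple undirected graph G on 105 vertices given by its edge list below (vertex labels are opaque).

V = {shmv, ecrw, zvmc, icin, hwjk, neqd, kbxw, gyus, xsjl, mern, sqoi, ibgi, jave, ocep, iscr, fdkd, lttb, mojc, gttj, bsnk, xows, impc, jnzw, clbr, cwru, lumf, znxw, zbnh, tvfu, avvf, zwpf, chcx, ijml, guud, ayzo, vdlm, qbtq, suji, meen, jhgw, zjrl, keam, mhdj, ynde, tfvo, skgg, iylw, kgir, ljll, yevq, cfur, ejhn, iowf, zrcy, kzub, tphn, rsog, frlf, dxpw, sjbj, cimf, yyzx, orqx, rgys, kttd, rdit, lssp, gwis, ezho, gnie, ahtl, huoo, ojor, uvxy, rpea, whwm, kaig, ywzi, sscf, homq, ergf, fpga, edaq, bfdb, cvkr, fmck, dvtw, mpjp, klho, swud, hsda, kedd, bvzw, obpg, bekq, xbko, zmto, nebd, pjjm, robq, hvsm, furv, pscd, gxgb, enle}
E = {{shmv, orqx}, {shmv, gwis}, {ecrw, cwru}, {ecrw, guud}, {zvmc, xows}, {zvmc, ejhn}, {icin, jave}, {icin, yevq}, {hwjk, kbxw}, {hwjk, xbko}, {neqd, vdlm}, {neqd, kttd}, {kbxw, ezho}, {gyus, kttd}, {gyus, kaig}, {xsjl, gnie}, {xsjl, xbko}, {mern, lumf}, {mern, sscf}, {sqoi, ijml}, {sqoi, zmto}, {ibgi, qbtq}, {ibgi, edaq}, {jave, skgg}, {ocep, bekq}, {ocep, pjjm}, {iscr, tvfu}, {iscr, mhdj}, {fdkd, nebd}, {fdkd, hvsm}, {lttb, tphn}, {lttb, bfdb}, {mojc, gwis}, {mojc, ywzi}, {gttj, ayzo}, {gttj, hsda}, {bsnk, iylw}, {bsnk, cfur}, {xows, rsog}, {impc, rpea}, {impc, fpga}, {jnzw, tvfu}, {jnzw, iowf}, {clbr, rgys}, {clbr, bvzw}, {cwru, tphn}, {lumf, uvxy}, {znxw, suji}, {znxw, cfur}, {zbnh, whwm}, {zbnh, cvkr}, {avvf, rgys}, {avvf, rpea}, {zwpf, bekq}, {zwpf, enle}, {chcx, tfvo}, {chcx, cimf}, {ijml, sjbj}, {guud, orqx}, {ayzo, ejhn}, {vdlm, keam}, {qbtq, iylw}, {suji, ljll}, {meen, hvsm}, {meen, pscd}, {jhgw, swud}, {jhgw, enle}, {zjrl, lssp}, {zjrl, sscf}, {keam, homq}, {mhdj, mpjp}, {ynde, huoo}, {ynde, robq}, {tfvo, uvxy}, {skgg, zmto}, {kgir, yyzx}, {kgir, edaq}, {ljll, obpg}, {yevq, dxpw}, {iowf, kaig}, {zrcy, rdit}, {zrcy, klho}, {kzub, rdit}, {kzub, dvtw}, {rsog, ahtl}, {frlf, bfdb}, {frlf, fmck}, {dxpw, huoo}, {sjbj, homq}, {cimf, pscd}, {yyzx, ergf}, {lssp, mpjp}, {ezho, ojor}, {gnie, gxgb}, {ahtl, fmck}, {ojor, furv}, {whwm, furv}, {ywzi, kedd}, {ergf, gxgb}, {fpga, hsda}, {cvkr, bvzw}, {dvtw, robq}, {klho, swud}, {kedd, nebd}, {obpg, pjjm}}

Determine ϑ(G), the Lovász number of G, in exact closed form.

105*cos(pi/105)/(cos(pi/105) + 1)

Vertex avvf has 2 neighbors: rgys, rpea.
N(gttj) = {ayzo, hsda}, |N(gttj)| = 2.
deg(bfdb) = 2; N(bfdb) = {lttb, frlf}.
deg(meen) = 2; N(meen) = {hvsm, pscd}.
deg(v) = 2 for all v (|V|=105); a single 105-cycle (edge-transitive).
spec(A) ≈ [2.0, 1.9964, 1.9857, 1.9679, 1.943, 1.9111, 1.8725, 1.8271, 1.7752, 1.7169, 1.6525, 1.5821, 1.5061, 1.4248, 1.3383, 1.247, 1.1512, 1.0514, 0.9477, 0.8407, 0.7307, 0.618, 0.5032, 0.3865, 0.2685, 0.1495, 0.0299, -0.0897, -0.2091, -0.3276, -0.445, -0.5609, -0.6747, -0.7861, -0.8946, -1.0, -1.1018, -1.1996, -1.2932, -1.3821, -1.4661, -1.5448, -1.618, -1.6854, -1.7468, -1.8019, -1.8506, -1.8927, -1.9279, -1.9563, -1.9777, -1.9919, -1.9991] (distinct, 4 d.p.).
Lovász (edge-transitive): ϑ = −105·(-2*cos(pi/105))/((2)−(-2*cos(pi/105))) = 105*cos(pi/105)/(cos(pi/105) + 1).
ϑ(G) ≈ 52.48825.
Sandwich: α(G)=52 ≤ ϑ(G)=105*cos(pi/105)/(cos(pi/105) + 1) ≤ χ(Ḡ)=53 (both strict).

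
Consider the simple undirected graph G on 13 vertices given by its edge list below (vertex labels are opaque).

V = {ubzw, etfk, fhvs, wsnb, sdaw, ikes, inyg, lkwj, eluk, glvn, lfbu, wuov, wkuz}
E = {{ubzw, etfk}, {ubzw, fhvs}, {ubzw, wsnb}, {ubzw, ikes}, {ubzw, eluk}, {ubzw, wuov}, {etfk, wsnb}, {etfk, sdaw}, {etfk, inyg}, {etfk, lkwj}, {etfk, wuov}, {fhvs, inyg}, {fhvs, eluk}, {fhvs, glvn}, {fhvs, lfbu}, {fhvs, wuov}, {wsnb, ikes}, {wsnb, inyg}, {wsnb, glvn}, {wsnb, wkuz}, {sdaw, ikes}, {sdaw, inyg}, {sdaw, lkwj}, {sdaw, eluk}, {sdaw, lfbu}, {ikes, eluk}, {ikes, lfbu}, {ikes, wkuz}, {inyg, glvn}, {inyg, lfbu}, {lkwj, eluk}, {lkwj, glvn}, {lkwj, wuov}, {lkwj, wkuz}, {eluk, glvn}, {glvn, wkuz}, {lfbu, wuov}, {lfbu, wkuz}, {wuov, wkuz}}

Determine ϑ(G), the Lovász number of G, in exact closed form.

N(wuov) = {ubzw, etfk, fhvs, lkwj, lfbu, wkuz}, |N(wuov)| = 6.
N(ubzw) = {etfk, fhvs, wsnb, ikes, eluk, wuov}, |N(ubzw)| = 6.
deg(wkuz) = 6; N(wkuz) = {wsnb, ikes, lkwj, glvn, lfbu, wuov}.
Vertex wsnb has 6 neighbors: ubzw, etfk, ikes, inyg, glvn, wkuz.
13-vertex 6-regular graph: strongly regular (13,6,2,3).
The 3 distinct eigenvalues: [6.0, 1.303, -2.303].
Lovász: ϑ = −13(-sqrt(13)/2 - 1/2)/(6+-(-sqrt(13)/2 - 1/2)) = sqrt(13).
Numerically 3.60555128.

sqrt(13)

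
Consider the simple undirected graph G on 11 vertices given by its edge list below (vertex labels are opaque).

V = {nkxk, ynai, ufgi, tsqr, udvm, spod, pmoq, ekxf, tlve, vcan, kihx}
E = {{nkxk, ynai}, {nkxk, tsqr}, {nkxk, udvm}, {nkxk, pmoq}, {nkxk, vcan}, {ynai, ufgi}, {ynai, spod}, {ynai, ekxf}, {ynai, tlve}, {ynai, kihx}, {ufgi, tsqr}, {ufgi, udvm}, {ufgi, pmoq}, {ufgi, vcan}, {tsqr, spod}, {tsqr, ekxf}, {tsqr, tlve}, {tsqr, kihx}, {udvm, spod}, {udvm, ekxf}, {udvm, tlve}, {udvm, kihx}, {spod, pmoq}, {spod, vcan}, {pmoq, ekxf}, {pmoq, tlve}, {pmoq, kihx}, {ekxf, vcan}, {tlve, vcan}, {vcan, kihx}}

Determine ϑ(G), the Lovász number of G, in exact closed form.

6

deg(tlve) = 5; N(tlve) = {ynai, tsqr, udvm, pmoq, vcan}.
deg(kihx) = 5; N(kihx) = {ynai, tsqr, udvm, pmoq, vcan}.
Vertex nkxk has 5 neighbors: ynai, tsqr, udvm, pmoq, vcan.
deg(tsqr) = 6; N(tsqr) = {nkxk, ufgi, spod, ekxf, tlve, kihx}.
Complete 2-partite, parts [6, 5]: perfect, ϑ = α = 6.
Numerically 6.00000.
Sandwich: α(G)=6 ≤ ϑ(G)=6 ≤ χ(Ḡ)=6 (collapsed).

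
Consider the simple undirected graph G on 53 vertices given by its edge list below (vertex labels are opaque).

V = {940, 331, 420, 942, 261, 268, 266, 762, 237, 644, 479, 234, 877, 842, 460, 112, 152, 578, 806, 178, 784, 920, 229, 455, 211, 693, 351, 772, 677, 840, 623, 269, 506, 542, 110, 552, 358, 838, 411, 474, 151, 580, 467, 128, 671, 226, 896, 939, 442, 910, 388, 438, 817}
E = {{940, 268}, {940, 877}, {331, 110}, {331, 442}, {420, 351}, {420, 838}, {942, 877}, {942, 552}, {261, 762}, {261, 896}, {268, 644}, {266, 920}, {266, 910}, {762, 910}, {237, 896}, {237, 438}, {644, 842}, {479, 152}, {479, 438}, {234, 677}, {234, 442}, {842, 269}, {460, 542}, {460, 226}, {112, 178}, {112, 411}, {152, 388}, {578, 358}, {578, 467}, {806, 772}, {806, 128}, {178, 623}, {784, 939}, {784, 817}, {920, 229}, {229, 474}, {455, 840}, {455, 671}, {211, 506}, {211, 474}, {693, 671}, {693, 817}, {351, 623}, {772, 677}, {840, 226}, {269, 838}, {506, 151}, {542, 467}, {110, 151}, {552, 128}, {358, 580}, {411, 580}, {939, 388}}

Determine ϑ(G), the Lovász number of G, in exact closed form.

N(920) = {266, 229}, |N(920)| = 2.
deg(229) = 2; N(229) = {920, 474}.
Vertex 578 has 2 neighbors: 358, 467.
Vertex 178 has 2 neighbors: 112, 623.
deg(v) = 2 for all v (|V|=53); this is C_{53}, the 53-cycle.
spec(A) ≈ [2.0, 1.98596, 1.94405, 1.87484, 1.77931, 1.65881, 1.51502, 1.34997, 1.16596, 0.96558, 0.75166, 0.52717, 0.29529, 0.05927, -0.17759, -0.41196, -0.64054, -0.86013, -1.06765, -1.26018, -1.43501, -1.58971, -1.72209, -1.83029, -1.9128, -1.96846, -1.99649] (distinct, 5 d.p.).
Lovász (edge-transitive): ϑ = −53·(-2*cos(pi/53))/((2)−(-2*cos(pi/53))) = 53*cos(pi/53)/(cos(pi/53) + 1).
≈ 26.47670899 (to 8 d.p.).
Lovász sandwich 26 ≤ 53*cos(pi/53)/(cos(pi/53) + 1) ≤ 27: both strict.

53*cos(pi/53)/(cos(pi/53) + 1)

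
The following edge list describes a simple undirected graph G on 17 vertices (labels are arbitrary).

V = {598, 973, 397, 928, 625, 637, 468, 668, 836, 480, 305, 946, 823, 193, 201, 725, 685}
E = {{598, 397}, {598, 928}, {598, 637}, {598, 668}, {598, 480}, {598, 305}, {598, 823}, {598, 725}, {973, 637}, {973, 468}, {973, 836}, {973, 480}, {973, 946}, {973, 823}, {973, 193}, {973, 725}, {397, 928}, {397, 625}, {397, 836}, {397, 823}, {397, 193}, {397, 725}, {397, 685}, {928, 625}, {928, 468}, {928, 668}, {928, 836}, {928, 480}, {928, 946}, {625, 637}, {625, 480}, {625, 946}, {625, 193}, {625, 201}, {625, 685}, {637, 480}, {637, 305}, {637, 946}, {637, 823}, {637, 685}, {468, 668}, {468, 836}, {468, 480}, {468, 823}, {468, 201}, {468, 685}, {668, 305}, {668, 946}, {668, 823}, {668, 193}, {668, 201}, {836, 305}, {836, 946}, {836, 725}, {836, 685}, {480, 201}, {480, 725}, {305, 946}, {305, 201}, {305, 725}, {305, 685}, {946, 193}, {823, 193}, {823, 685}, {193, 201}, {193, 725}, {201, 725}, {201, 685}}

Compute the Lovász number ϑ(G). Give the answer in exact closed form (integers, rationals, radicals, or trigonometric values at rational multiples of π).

sqrt(17)

deg(397) = 8; N(397) = {598, 928, 625, 836, 823, 193, 725, 685}.
N(685) = {397, 625, 637, 468, 836, 305, 823, 201}, |N(685)| = 8.
Vertex 973 has 8 neighbors: 637, 468, 836, 480, 946, 823, 193, 725.
deg(823) = 8; N(823) = {598, 973, 397, 637, 468, 668, 193, 685}.
8-regular, N=17; SR(17,8,3,4) — a Paley graph.
The 3 distinct eigenvalues: [8.0, 1.56155, -2.56155].
−17·(-sqrt(17)/2 - 1/2) / ((8)−(-sqrt(17)/2 - 1/2)) = sqrt(17) = ϑ(G).
≈ 4.123106 (to 6 d.p.).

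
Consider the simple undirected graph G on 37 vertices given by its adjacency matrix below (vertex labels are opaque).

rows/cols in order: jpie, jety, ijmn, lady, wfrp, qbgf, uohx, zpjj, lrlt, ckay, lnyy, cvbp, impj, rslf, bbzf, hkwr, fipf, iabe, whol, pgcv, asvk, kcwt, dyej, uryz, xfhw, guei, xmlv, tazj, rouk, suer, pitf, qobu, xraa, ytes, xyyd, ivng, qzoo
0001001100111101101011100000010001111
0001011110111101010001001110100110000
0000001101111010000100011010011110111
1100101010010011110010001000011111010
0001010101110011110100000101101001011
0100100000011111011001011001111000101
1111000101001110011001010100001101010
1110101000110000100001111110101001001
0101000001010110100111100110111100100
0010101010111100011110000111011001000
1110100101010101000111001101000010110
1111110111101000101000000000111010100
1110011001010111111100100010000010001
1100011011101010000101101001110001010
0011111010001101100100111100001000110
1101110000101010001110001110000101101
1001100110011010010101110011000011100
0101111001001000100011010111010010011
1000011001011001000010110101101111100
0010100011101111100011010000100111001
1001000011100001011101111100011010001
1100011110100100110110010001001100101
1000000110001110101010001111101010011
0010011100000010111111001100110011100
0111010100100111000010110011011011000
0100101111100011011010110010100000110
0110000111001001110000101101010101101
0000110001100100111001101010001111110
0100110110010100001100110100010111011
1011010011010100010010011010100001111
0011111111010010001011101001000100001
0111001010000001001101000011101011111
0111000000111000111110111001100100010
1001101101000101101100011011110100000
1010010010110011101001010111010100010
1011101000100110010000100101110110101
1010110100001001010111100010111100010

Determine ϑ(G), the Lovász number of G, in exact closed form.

N(kcwt) = {jpie, jety, qbgf, uohx, zpjj, lrlt, lnyy, rslf, fipf, iabe, pgcv, asvk, uryz, tazj, pitf, qobu, xyyd, qzoo}, |N(kcwt)| = 18.
deg(hkwr) = 18; N(hkwr) = {jpie, jety, lady, wfrp, qbgf, lnyy, impj, bbzf, whol, pgcv, asvk, xfhw, guei, xmlv, qobu, ytes, xyyd, qzoo}.
deg(jety) = 18; N(jety) = {lady, qbgf, uohx, zpjj, lrlt, lnyy, cvbp, impj, rslf, hkwr, iabe, kcwt, xfhw, guei, xmlv, rouk, qobu, xraa}.
Vertex xfhw has 18 neighbors: jety, ijmn, lady, qbgf, zpjj, lnyy, rslf, bbzf, hkwr, asvk, dyej, uryz, xmlv, tazj, suer, pitf, xraa, ytes.
37-vertex 18-regular graph: strongly regular (37,18,8,9).
The 3 distinct eigenvalues: [18.0, 2.541381, -3.541381].
Lovász: ϑ = −37(-sqrt(37)/2 - 1/2)/(18+-(-sqrt(37)/2 - 1/2)) = sqrt(37).
ϑ(G) ≈ 6.08276.

sqrt(37)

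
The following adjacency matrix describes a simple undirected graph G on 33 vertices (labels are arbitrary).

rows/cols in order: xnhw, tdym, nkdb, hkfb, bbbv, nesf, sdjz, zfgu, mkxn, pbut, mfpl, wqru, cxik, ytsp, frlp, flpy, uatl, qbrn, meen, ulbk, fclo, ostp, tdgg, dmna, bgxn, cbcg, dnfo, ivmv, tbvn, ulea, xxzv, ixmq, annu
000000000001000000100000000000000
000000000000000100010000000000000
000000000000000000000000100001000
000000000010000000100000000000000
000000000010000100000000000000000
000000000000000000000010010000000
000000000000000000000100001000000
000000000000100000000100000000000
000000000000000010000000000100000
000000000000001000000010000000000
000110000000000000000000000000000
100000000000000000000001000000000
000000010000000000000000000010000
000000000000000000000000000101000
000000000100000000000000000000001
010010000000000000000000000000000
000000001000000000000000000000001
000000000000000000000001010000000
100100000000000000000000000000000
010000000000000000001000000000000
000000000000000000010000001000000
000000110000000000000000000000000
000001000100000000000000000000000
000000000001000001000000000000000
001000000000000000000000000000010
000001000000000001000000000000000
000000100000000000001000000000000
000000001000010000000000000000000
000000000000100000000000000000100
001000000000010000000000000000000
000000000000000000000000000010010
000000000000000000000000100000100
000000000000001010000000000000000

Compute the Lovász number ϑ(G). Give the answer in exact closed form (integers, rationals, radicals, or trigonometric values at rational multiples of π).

Vertex frlp has 2 neighbors: pbut, annu.
deg(ulea) = 2; N(ulea) = {nkdb, ytsp}.
Vertex zfgu has 2 neighbors: cxik, ostp.
N(bbbv) = {mfpl, flpy}, |N(bbbv)| = 2.
Every vertex has degree 2 (N=33); a single 33-cycle (edge-transitive).
A has 17 distinct eigenvalues ≈ [2.0, 1.96386, 1.85674, 1.68251, 1.44747, 1.16011, 0.83083, 0.47152, 0.09516, -0.28463, -0.65414, -1.0, -1.30972, -1.57211, -1.77767, -1.91899, -1.99094].
With N=33: ϑ(G) = 33·(-(-1)*2*cos(pi/33))/(2−(-2*cos(pi/33))) = 33*cos(pi/33)/(cos(pi/33) + 1).
≈ 16.462559 (to 6 d.p.).
Lovász sandwich 16 ≤ 33*cos(pi/33)/(cos(pi/33) + 1) ≤ 17: both strict.

33*cos(pi/33)/(cos(pi/33) + 1)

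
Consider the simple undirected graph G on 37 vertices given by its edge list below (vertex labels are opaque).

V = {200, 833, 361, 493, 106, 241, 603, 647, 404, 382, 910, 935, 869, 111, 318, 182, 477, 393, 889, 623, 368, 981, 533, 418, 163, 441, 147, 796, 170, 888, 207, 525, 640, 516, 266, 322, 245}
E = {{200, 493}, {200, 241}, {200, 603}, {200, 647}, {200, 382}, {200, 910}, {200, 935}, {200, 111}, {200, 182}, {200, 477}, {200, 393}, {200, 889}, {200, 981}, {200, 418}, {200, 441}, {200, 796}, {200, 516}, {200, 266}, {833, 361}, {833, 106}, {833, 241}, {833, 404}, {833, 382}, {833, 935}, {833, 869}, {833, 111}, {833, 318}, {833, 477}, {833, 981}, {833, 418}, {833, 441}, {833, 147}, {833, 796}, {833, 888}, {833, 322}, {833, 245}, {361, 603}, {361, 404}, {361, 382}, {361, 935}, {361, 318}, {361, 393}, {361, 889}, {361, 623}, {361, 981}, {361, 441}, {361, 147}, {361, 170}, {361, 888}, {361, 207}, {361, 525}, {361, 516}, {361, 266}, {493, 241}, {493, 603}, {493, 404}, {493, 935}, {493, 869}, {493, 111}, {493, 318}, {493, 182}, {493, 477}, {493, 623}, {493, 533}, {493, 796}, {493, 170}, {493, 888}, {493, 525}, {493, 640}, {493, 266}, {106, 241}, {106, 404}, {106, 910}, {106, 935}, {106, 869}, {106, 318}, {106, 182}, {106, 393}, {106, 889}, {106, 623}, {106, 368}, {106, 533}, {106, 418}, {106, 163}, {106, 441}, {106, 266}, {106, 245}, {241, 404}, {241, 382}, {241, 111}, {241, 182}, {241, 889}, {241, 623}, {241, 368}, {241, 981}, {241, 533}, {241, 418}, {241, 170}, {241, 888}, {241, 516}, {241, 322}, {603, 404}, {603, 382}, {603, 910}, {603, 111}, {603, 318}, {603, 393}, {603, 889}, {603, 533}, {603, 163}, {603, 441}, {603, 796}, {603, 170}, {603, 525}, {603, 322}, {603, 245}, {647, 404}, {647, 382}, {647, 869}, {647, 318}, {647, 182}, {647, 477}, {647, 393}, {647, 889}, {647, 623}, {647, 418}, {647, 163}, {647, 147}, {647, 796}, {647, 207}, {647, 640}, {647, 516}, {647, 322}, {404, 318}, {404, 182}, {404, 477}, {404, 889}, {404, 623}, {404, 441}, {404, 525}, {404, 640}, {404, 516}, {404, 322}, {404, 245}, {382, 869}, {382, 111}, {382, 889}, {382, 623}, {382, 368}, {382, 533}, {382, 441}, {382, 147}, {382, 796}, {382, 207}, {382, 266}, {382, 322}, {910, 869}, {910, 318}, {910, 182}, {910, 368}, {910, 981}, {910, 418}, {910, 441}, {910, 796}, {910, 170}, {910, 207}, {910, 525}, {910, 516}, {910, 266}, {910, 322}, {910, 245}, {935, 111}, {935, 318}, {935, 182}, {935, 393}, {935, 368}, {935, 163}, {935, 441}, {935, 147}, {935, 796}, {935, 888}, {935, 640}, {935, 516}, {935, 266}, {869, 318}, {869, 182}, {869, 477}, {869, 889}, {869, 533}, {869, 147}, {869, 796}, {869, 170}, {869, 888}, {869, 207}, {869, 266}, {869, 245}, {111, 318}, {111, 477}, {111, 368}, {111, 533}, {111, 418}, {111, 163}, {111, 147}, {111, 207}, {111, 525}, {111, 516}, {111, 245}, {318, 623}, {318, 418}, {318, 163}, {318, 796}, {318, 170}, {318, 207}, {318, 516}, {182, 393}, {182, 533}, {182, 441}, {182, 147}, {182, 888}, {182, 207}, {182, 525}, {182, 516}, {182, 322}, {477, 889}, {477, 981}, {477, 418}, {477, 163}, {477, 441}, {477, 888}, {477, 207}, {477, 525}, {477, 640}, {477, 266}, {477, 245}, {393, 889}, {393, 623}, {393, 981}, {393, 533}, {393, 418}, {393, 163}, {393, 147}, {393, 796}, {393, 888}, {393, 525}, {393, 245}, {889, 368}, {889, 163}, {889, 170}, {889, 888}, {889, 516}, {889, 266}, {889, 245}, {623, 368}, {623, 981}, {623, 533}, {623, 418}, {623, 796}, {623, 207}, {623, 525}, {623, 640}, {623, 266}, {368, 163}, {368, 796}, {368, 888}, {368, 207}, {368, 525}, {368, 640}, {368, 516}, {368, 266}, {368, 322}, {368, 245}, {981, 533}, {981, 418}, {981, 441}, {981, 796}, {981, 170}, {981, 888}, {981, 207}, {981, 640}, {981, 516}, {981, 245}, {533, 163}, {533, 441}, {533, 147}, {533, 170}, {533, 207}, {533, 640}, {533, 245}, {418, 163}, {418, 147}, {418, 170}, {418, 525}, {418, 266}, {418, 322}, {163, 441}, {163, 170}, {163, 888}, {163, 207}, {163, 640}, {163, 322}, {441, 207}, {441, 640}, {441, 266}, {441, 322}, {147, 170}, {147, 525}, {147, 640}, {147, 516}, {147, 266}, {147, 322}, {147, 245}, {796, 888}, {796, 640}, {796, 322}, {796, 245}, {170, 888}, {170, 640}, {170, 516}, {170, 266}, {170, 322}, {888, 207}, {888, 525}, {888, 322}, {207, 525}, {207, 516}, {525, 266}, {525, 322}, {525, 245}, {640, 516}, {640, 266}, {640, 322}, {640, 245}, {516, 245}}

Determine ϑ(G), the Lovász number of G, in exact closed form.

sqrt(37)

Vertex 318 has 18 neighbors: 833, 361, 493, 106, 603, 647, 404, 910, 935, 869, 111, 623, 418, 163, 796, 170, 207, 516.
N(147) = {833, 361, 647, 382, 935, 869, 111, 182, 393, 533, 418, 170, 525, 640, 516, 266, 322, 245}, |N(147)| = 18.
Vertex 441 has 18 neighbors: 200, 833, 361, 106, 603, 404, 382, 910, 935, 182, 477, 981, 533, 163, 207, 640, 266, 322.
N(245) = {833, 106, 603, 404, 910, 869, 111, 477, 393, 889, 368, 981, 533, 147, 796, 525, 640, 516}, |N(245)| = 18.
37-vertex 18-regular graph: Paley(37): SR with (k,λ,μ)=(18,8,9).
A has 3 distinct eigenvalues ≈ [18.0, 2.5414, -3.5414].
With N=37: ϑ(G) = 37·(-(-sqrt(37)/2 - 1/2))/(18−(-sqrt(37)/2 - 1/2)) = sqrt(37).
≈ 6.0828 (to 4 d.p.).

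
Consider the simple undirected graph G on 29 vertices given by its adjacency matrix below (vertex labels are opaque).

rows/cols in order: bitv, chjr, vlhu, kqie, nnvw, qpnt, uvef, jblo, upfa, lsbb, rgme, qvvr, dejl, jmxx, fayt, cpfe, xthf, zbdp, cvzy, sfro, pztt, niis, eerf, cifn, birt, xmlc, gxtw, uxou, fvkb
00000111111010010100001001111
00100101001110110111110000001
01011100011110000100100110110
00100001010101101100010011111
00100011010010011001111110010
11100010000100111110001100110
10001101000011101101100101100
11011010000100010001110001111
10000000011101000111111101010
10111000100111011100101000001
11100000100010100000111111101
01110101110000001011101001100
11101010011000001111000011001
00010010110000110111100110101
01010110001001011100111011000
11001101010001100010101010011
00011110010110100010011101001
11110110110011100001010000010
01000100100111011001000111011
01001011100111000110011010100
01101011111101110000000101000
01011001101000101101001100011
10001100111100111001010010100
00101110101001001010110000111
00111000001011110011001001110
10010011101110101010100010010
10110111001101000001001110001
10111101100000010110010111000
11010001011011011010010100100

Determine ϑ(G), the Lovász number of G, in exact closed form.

Vertex eerf has 14 neighbors: bitv, nnvw, qpnt, upfa, lsbb, rgme, qvvr, fayt, cpfe, xthf, sfro, niis, birt, gxtw.
N(qvvr) = {chjr, vlhu, kqie, qpnt, jblo, upfa, lsbb, xthf, cvzy, sfro, pztt, eerf, xmlc, gxtw}, |N(qvvr)| = 14.
Vertex fayt has 14 neighbors: chjr, kqie, qpnt, uvef, rgme, jmxx, cpfe, xthf, zbdp, pztt, niis, eerf, birt, xmlc.
deg(vlhu) = 14; N(vlhu) = {chjr, kqie, nnvw, qpnt, lsbb, rgme, qvvr, dejl, zbdp, pztt, cifn, birt, gxtw, uxou}.
29-vertex 14-regular graph: SR(29,14,6,7) — a Paley graph.
The 3 distinct eigenvalues: [14.0, 2.1926, -3.1926].
−29·(-sqrt(29)/2 - 1/2) / ((14)−(-sqrt(29)/2 - 1/2)) = sqrt(29) = ϑ(G).
= 5.38516… (decimal).

sqrt(29)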